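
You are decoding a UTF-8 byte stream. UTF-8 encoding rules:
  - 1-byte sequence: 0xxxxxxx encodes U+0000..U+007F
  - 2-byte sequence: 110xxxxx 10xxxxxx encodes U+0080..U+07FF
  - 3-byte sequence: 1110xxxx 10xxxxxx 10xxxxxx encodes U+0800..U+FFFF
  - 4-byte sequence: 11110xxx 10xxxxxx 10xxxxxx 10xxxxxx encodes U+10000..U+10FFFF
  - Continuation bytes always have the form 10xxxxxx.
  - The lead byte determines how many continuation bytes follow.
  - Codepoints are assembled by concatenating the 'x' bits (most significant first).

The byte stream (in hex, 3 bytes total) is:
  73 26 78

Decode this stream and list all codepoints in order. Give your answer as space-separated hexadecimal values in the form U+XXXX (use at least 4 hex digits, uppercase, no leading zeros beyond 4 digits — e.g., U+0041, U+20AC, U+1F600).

Byte[0]=73: 1-byte ASCII. cp=U+0073
Byte[1]=26: 1-byte ASCII. cp=U+0026
Byte[2]=78: 1-byte ASCII. cp=U+0078

Answer: U+0073 U+0026 U+0078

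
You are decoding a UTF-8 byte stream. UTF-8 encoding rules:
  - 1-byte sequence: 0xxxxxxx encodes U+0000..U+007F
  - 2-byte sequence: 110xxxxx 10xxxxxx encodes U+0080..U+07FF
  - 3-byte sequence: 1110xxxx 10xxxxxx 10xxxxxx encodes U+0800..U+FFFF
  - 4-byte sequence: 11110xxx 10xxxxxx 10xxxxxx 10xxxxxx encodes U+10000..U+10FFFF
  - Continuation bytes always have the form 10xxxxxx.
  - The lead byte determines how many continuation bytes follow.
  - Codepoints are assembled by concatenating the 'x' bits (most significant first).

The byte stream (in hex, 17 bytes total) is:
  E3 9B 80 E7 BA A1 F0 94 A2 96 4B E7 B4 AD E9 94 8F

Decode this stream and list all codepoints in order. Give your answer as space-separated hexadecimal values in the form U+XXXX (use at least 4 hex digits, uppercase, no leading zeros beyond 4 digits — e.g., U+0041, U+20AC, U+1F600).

Byte[0]=E3: 3-byte lead, need 2 cont bytes. acc=0x3
Byte[1]=9B: continuation. acc=(acc<<6)|0x1B=0xDB
Byte[2]=80: continuation. acc=(acc<<6)|0x00=0x36C0
Completed: cp=U+36C0 (starts at byte 0)
Byte[3]=E7: 3-byte lead, need 2 cont bytes. acc=0x7
Byte[4]=BA: continuation. acc=(acc<<6)|0x3A=0x1FA
Byte[5]=A1: continuation. acc=(acc<<6)|0x21=0x7EA1
Completed: cp=U+7EA1 (starts at byte 3)
Byte[6]=F0: 4-byte lead, need 3 cont bytes. acc=0x0
Byte[7]=94: continuation. acc=(acc<<6)|0x14=0x14
Byte[8]=A2: continuation. acc=(acc<<6)|0x22=0x522
Byte[9]=96: continuation. acc=(acc<<6)|0x16=0x14896
Completed: cp=U+14896 (starts at byte 6)
Byte[10]=4B: 1-byte ASCII. cp=U+004B
Byte[11]=E7: 3-byte lead, need 2 cont bytes. acc=0x7
Byte[12]=B4: continuation. acc=(acc<<6)|0x34=0x1F4
Byte[13]=AD: continuation. acc=(acc<<6)|0x2D=0x7D2D
Completed: cp=U+7D2D (starts at byte 11)
Byte[14]=E9: 3-byte lead, need 2 cont bytes. acc=0x9
Byte[15]=94: continuation. acc=(acc<<6)|0x14=0x254
Byte[16]=8F: continuation. acc=(acc<<6)|0x0F=0x950F
Completed: cp=U+950F (starts at byte 14)

Answer: U+36C0 U+7EA1 U+14896 U+004B U+7D2D U+950F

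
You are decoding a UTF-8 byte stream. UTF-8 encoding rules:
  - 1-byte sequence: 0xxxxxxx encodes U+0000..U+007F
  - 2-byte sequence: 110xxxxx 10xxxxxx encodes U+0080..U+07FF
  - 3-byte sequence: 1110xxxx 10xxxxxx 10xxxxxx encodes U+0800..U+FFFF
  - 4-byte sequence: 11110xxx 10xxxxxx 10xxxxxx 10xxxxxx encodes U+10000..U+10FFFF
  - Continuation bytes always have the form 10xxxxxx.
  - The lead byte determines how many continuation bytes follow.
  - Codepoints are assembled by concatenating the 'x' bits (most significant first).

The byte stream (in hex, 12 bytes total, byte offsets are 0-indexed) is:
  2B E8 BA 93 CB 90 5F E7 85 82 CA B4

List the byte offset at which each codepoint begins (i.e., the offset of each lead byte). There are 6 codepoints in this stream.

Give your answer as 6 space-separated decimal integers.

Byte[0]=2B: 1-byte ASCII. cp=U+002B
Byte[1]=E8: 3-byte lead, need 2 cont bytes. acc=0x8
Byte[2]=BA: continuation. acc=(acc<<6)|0x3A=0x23A
Byte[3]=93: continuation. acc=(acc<<6)|0x13=0x8E93
Completed: cp=U+8E93 (starts at byte 1)
Byte[4]=CB: 2-byte lead, need 1 cont bytes. acc=0xB
Byte[5]=90: continuation. acc=(acc<<6)|0x10=0x2D0
Completed: cp=U+02D0 (starts at byte 4)
Byte[6]=5F: 1-byte ASCII. cp=U+005F
Byte[7]=E7: 3-byte lead, need 2 cont bytes. acc=0x7
Byte[8]=85: continuation. acc=(acc<<6)|0x05=0x1C5
Byte[9]=82: continuation. acc=(acc<<6)|0x02=0x7142
Completed: cp=U+7142 (starts at byte 7)
Byte[10]=CA: 2-byte lead, need 1 cont bytes. acc=0xA
Byte[11]=B4: continuation. acc=(acc<<6)|0x34=0x2B4
Completed: cp=U+02B4 (starts at byte 10)

Answer: 0 1 4 6 7 10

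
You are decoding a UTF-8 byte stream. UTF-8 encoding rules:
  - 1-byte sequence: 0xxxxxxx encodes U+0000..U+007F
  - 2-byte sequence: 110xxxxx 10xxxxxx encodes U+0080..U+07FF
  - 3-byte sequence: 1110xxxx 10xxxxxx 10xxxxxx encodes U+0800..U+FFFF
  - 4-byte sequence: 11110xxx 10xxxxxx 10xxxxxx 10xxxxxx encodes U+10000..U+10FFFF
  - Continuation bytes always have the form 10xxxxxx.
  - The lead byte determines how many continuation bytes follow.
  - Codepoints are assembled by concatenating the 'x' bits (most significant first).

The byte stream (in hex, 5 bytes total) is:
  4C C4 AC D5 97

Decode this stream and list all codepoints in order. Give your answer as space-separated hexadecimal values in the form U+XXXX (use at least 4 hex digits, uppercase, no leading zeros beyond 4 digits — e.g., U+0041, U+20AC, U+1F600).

Byte[0]=4C: 1-byte ASCII. cp=U+004C
Byte[1]=C4: 2-byte lead, need 1 cont bytes. acc=0x4
Byte[2]=AC: continuation. acc=(acc<<6)|0x2C=0x12C
Completed: cp=U+012C (starts at byte 1)
Byte[3]=D5: 2-byte lead, need 1 cont bytes. acc=0x15
Byte[4]=97: continuation. acc=(acc<<6)|0x17=0x557
Completed: cp=U+0557 (starts at byte 3)

Answer: U+004C U+012C U+0557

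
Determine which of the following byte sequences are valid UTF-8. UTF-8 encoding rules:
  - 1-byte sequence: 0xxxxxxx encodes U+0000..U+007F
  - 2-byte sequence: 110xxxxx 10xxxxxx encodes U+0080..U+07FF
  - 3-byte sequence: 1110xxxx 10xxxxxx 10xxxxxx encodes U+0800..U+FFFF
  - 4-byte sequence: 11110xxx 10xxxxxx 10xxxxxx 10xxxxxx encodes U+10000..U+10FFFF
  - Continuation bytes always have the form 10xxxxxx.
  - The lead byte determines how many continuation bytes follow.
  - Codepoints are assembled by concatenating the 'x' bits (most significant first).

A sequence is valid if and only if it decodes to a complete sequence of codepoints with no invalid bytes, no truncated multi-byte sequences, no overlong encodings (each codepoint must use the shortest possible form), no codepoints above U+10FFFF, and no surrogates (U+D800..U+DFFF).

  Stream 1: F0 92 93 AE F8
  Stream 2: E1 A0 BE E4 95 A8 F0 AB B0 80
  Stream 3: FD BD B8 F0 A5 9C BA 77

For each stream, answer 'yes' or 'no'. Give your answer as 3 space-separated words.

Answer: no yes no

Derivation:
Stream 1: error at byte offset 4. INVALID
Stream 2: decodes cleanly. VALID
Stream 3: error at byte offset 0. INVALID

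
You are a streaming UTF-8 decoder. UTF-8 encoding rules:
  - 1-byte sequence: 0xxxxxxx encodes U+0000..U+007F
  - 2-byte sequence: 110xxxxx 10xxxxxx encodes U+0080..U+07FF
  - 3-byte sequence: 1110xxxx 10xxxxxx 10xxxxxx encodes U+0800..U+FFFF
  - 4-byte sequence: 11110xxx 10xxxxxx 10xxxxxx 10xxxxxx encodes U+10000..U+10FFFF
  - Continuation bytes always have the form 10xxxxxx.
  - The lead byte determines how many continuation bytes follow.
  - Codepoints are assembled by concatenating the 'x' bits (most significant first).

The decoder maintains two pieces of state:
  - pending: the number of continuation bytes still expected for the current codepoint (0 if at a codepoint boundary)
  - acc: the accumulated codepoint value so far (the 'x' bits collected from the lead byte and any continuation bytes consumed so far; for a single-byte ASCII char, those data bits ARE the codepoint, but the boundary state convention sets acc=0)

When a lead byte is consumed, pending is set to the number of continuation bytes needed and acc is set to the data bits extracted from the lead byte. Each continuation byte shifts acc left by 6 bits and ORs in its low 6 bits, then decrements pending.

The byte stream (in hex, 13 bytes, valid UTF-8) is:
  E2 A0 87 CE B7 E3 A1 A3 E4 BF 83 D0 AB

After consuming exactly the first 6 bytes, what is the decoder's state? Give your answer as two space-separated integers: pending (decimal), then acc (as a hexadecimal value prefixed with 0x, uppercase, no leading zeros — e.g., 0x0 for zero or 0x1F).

Byte[0]=E2: 3-byte lead. pending=2, acc=0x2
Byte[1]=A0: continuation. acc=(acc<<6)|0x20=0xA0, pending=1
Byte[2]=87: continuation. acc=(acc<<6)|0x07=0x2807, pending=0
Byte[3]=CE: 2-byte lead. pending=1, acc=0xE
Byte[4]=B7: continuation. acc=(acc<<6)|0x37=0x3B7, pending=0
Byte[5]=E3: 3-byte lead. pending=2, acc=0x3

Answer: 2 0x3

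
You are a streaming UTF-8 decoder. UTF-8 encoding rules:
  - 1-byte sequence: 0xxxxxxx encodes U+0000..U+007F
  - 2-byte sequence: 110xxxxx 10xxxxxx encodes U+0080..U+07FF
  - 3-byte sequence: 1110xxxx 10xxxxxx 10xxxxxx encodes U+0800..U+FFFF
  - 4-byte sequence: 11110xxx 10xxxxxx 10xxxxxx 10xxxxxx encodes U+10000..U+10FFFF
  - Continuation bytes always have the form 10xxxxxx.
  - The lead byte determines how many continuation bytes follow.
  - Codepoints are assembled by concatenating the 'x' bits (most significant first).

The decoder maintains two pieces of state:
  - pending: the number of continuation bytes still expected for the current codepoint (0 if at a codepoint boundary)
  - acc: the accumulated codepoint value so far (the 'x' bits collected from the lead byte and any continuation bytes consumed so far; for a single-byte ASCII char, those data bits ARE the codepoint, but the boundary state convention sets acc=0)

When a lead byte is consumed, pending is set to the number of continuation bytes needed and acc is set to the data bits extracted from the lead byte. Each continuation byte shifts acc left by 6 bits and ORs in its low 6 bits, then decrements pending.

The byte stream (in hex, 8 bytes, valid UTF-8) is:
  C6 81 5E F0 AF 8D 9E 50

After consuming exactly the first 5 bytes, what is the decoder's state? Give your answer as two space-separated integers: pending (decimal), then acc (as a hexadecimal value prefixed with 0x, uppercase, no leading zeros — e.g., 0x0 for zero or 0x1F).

Byte[0]=C6: 2-byte lead. pending=1, acc=0x6
Byte[1]=81: continuation. acc=(acc<<6)|0x01=0x181, pending=0
Byte[2]=5E: 1-byte. pending=0, acc=0x0
Byte[3]=F0: 4-byte lead. pending=3, acc=0x0
Byte[4]=AF: continuation. acc=(acc<<6)|0x2F=0x2F, pending=2

Answer: 2 0x2F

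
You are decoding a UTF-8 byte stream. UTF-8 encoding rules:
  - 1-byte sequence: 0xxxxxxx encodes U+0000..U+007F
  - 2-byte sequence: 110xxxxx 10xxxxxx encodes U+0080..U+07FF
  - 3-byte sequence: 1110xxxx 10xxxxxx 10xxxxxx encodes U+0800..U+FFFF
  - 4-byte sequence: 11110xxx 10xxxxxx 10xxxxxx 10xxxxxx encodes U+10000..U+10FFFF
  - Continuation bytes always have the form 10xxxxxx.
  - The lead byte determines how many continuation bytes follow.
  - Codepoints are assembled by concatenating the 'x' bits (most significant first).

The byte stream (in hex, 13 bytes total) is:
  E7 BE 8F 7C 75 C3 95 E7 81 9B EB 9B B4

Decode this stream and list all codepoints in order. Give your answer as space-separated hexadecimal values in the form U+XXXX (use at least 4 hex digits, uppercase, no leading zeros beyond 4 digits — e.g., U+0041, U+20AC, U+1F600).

Answer: U+7F8F U+007C U+0075 U+00D5 U+705B U+B6F4

Derivation:
Byte[0]=E7: 3-byte lead, need 2 cont bytes. acc=0x7
Byte[1]=BE: continuation. acc=(acc<<6)|0x3E=0x1FE
Byte[2]=8F: continuation. acc=(acc<<6)|0x0F=0x7F8F
Completed: cp=U+7F8F (starts at byte 0)
Byte[3]=7C: 1-byte ASCII. cp=U+007C
Byte[4]=75: 1-byte ASCII. cp=U+0075
Byte[5]=C3: 2-byte lead, need 1 cont bytes. acc=0x3
Byte[6]=95: continuation. acc=(acc<<6)|0x15=0xD5
Completed: cp=U+00D5 (starts at byte 5)
Byte[7]=E7: 3-byte lead, need 2 cont bytes. acc=0x7
Byte[8]=81: continuation. acc=(acc<<6)|0x01=0x1C1
Byte[9]=9B: continuation. acc=(acc<<6)|0x1B=0x705B
Completed: cp=U+705B (starts at byte 7)
Byte[10]=EB: 3-byte lead, need 2 cont bytes. acc=0xB
Byte[11]=9B: continuation. acc=(acc<<6)|0x1B=0x2DB
Byte[12]=B4: continuation. acc=(acc<<6)|0x34=0xB6F4
Completed: cp=U+B6F4 (starts at byte 10)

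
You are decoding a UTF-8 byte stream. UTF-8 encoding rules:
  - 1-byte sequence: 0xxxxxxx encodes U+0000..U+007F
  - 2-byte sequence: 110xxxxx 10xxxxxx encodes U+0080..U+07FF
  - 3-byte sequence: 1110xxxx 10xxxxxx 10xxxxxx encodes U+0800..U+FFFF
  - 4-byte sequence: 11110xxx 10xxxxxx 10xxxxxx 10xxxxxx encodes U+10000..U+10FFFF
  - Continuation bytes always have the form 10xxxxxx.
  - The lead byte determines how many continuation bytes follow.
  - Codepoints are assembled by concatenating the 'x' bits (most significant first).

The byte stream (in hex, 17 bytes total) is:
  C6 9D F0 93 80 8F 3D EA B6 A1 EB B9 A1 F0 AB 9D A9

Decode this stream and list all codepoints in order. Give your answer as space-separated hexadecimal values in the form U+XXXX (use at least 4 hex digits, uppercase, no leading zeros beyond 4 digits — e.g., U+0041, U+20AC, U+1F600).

Byte[0]=C6: 2-byte lead, need 1 cont bytes. acc=0x6
Byte[1]=9D: continuation. acc=(acc<<6)|0x1D=0x19D
Completed: cp=U+019D (starts at byte 0)
Byte[2]=F0: 4-byte lead, need 3 cont bytes. acc=0x0
Byte[3]=93: continuation. acc=(acc<<6)|0x13=0x13
Byte[4]=80: continuation. acc=(acc<<6)|0x00=0x4C0
Byte[5]=8F: continuation. acc=(acc<<6)|0x0F=0x1300F
Completed: cp=U+1300F (starts at byte 2)
Byte[6]=3D: 1-byte ASCII. cp=U+003D
Byte[7]=EA: 3-byte lead, need 2 cont bytes. acc=0xA
Byte[8]=B6: continuation. acc=(acc<<6)|0x36=0x2B6
Byte[9]=A1: continuation. acc=(acc<<6)|0x21=0xADA1
Completed: cp=U+ADA1 (starts at byte 7)
Byte[10]=EB: 3-byte lead, need 2 cont bytes. acc=0xB
Byte[11]=B9: continuation. acc=(acc<<6)|0x39=0x2F9
Byte[12]=A1: continuation. acc=(acc<<6)|0x21=0xBE61
Completed: cp=U+BE61 (starts at byte 10)
Byte[13]=F0: 4-byte lead, need 3 cont bytes. acc=0x0
Byte[14]=AB: continuation. acc=(acc<<6)|0x2B=0x2B
Byte[15]=9D: continuation. acc=(acc<<6)|0x1D=0xADD
Byte[16]=A9: continuation. acc=(acc<<6)|0x29=0x2B769
Completed: cp=U+2B769 (starts at byte 13)

Answer: U+019D U+1300F U+003D U+ADA1 U+BE61 U+2B769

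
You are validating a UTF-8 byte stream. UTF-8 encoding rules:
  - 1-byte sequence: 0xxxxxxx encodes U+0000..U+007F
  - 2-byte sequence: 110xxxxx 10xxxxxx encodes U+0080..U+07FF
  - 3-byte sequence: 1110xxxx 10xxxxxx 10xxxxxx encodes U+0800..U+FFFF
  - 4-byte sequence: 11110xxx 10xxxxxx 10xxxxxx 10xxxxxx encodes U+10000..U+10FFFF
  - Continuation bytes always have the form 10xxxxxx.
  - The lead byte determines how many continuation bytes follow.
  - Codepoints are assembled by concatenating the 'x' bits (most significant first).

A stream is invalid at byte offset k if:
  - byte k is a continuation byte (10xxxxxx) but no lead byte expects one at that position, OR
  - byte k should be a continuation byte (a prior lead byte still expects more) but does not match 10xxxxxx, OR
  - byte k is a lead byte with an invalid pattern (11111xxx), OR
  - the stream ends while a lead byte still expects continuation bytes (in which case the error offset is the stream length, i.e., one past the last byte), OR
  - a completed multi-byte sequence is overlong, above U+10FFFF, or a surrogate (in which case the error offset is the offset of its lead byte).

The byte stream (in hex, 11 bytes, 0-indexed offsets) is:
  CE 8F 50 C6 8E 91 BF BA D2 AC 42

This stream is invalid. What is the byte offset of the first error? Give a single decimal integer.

Answer: 5

Derivation:
Byte[0]=CE: 2-byte lead, need 1 cont bytes. acc=0xE
Byte[1]=8F: continuation. acc=(acc<<6)|0x0F=0x38F
Completed: cp=U+038F (starts at byte 0)
Byte[2]=50: 1-byte ASCII. cp=U+0050
Byte[3]=C6: 2-byte lead, need 1 cont bytes. acc=0x6
Byte[4]=8E: continuation. acc=(acc<<6)|0x0E=0x18E
Completed: cp=U+018E (starts at byte 3)
Byte[5]=91: INVALID lead byte (not 0xxx/110x/1110/11110)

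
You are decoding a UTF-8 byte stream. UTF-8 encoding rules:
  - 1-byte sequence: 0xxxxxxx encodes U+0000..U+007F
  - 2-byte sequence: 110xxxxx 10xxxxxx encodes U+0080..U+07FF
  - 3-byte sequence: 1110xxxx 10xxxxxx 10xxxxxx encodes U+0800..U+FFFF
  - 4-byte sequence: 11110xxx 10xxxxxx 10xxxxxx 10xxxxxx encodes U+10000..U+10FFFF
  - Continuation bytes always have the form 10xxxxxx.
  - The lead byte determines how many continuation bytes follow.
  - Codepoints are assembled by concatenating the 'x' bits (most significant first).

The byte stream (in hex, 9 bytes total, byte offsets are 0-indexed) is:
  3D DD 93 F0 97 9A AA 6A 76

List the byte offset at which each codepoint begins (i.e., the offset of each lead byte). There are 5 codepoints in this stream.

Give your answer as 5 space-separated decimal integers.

Byte[0]=3D: 1-byte ASCII. cp=U+003D
Byte[1]=DD: 2-byte lead, need 1 cont bytes. acc=0x1D
Byte[2]=93: continuation. acc=(acc<<6)|0x13=0x753
Completed: cp=U+0753 (starts at byte 1)
Byte[3]=F0: 4-byte lead, need 3 cont bytes. acc=0x0
Byte[4]=97: continuation. acc=(acc<<6)|0x17=0x17
Byte[5]=9A: continuation. acc=(acc<<6)|0x1A=0x5DA
Byte[6]=AA: continuation. acc=(acc<<6)|0x2A=0x176AA
Completed: cp=U+176AA (starts at byte 3)
Byte[7]=6A: 1-byte ASCII. cp=U+006A
Byte[8]=76: 1-byte ASCII. cp=U+0076

Answer: 0 1 3 7 8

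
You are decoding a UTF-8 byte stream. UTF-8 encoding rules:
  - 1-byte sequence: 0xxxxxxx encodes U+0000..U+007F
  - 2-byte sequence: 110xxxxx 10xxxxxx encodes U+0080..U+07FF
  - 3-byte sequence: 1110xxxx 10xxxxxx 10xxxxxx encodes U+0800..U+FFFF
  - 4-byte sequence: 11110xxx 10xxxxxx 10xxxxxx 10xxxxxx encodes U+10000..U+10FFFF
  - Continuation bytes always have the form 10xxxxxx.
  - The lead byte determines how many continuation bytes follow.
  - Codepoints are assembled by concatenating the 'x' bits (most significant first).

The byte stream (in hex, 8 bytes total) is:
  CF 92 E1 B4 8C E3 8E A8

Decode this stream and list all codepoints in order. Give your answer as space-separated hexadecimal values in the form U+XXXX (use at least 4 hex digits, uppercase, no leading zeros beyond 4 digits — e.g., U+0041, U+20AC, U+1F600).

Byte[0]=CF: 2-byte lead, need 1 cont bytes. acc=0xF
Byte[1]=92: continuation. acc=(acc<<6)|0x12=0x3D2
Completed: cp=U+03D2 (starts at byte 0)
Byte[2]=E1: 3-byte lead, need 2 cont bytes. acc=0x1
Byte[3]=B4: continuation. acc=(acc<<6)|0x34=0x74
Byte[4]=8C: continuation. acc=(acc<<6)|0x0C=0x1D0C
Completed: cp=U+1D0C (starts at byte 2)
Byte[5]=E3: 3-byte lead, need 2 cont bytes. acc=0x3
Byte[6]=8E: continuation. acc=(acc<<6)|0x0E=0xCE
Byte[7]=A8: continuation. acc=(acc<<6)|0x28=0x33A8
Completed: cp=U+33A8 (starts at byte 5)

Answer: U+03D2 U+1D0C U+33A8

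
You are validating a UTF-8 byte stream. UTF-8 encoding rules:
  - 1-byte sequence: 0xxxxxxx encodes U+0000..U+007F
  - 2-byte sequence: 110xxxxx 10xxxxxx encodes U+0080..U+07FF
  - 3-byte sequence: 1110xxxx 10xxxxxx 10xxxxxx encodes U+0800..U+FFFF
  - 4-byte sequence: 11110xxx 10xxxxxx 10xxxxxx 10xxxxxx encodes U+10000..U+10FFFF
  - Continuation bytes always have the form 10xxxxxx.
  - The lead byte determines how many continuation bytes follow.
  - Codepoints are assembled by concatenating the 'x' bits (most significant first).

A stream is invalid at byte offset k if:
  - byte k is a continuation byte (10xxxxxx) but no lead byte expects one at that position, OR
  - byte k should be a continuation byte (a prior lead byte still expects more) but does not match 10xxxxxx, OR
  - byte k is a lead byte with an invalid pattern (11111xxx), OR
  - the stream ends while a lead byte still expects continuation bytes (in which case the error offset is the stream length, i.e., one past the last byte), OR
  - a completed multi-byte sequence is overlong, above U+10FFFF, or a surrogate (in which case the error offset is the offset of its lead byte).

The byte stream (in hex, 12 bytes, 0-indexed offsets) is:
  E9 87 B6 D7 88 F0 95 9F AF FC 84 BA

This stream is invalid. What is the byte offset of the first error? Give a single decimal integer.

Answer: 9

Derivation:
Byte[0]=E9: 3-byte lead, need 2 cont bytes. acc=0x9
Byte[1]=87: continuation. acc=(acc<<6)|0x07=0x247
Byte[2]=B6: continuation. acc=(acc<<6)|0x36=0x91F6
Completed: cp=U+91F6 (starts at byte 0)
Byte[3]=D7: 2-byte lead, need 1 cont bytes. acc=0x17
Byte[4]=88: continuation. acc=(acc<<6)|0x08=0x5C8
Completed: cp=U+05C8 (starts at byte 3)
Byte[5]=F0: 4-byte lead, need 3 cont bytes. acc=0x0
Byte[6]=95: continuation. acc=(acc<<6)|0x15=0x15
Byte[7]=9F: continuation. acc=(acc<<6)|0x1F=0x55F
Byte[8]=AF: continuation. acc=(acc<<6)|0x2F=0x157EF
Completed: cp=U+157EF (starts at byte 5)
Byte[9]=FC: INVALID lead byte (not 0xxx/110x/1110/11110)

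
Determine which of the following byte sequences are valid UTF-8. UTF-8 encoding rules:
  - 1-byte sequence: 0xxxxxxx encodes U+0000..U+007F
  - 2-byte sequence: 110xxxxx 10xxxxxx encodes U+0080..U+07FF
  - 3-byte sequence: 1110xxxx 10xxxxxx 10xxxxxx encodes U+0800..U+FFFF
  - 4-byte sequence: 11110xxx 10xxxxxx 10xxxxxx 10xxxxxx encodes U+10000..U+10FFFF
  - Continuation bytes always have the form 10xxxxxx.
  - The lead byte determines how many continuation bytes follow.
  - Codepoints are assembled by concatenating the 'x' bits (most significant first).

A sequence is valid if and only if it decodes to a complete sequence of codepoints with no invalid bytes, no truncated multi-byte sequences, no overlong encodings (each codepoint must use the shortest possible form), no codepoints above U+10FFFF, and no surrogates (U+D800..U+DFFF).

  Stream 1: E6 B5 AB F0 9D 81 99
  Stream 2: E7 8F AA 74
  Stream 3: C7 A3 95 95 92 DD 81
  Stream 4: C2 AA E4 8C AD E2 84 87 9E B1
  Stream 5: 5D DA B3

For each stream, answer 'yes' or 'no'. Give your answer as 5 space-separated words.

Answer: yes yes no no yes

Derivation:
Stream 1: decodes cleanly. VALID
Stream 2: decodes cleanly. VALID
Stream 3: error at byte offset 2. INVALID
Stream 4: error at byte offset 8. INVALID
Stream 5: decodes cleanly. VALID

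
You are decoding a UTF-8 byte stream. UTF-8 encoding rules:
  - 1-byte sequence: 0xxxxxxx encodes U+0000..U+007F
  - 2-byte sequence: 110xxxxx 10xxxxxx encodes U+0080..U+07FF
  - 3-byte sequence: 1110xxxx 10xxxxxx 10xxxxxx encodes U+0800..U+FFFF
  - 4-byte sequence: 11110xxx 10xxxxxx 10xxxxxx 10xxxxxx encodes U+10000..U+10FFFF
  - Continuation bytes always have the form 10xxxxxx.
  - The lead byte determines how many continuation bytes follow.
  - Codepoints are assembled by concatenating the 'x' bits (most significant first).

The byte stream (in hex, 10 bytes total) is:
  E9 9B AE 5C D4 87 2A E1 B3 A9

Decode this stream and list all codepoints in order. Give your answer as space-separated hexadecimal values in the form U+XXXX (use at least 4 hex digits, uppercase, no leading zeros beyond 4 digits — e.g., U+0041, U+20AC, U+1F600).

Answer: U+96EE U+005C U+0507 U+002A U+1CE9

Derivation:
Byte[0]=E9: 3-byte lead, need 2 cont bytes. acc=0x9
Byte[1]=9B: continuation. acc=(acc<<6)|0x1B=0x25B
Byte[2]=AE: continuation. acc=(acc<<6)|0x2E=0x96EE
Completed: cp=U+96EE (starts at byte 0)
Byte[3]=5C: 1-byte ASCII. cp=U+005C
Byte[4]=D4: 2-byte lead, need 1 cont bytes. acc=0x14
Byte[5]=87: continuation. acc=(acc<<6)|0x07=0x507
Completed: cp=U+0507 (starts at byte 4)
Byte[6]=2A: 1-byte ASCII. cp=U+002A
Byte[7]=E1: 3-byte lead, need 2 cont bytes. acc=0x1
Byte[8]=B3: continuation. acc=(acc<<6)|0x33=0x73
Byte[9]=A9: continuation. acc=(acc<<6)|0x29=0x1CE9
Completed: cp=U+1CE9 (starts at byte 7)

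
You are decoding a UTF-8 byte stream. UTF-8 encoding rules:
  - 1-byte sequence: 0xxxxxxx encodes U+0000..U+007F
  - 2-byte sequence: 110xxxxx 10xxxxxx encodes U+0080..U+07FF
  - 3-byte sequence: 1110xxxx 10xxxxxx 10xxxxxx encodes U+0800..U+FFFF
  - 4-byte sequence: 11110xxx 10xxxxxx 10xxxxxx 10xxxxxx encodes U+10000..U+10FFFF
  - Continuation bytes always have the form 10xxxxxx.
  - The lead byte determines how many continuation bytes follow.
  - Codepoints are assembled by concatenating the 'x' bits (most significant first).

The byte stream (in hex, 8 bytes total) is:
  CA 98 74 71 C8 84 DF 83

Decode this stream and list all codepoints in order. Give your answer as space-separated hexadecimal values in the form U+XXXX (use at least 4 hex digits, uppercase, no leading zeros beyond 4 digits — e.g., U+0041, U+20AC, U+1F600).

Byte[0]=CA: 2-byte lead, need 1 cont bytes. acc=0xA
Byte[1]=98: continuation. acc=(acc<<6)|0x18=0x298
Completed: cp=U+0298 (starts at byte 0)
Byte[2]=74: 1-byte ASCII. cp=U+0074
Byte[3]=71: 1-byte ASCII. cp=U+0071
Byte[4]=C8: 2-byte lead, need 1 cont bytes. acc=0x8
Byte[5]=84: continuation. acc=(acc<<6)|0x04=0x204
Completed: cp=U+0204 (starts at byte 4)
Byte[6]=DF: 2-byte lead, need 1 cont bytes. acc=0x1F
Byte[7]=83: continuation. acc=(acc<<6)|0x03=0x7C3
Completed: cp=U+07C3 (starts at byte 6)

Answer: U+0298 U+0074 U+0071 U+0204 U+07C3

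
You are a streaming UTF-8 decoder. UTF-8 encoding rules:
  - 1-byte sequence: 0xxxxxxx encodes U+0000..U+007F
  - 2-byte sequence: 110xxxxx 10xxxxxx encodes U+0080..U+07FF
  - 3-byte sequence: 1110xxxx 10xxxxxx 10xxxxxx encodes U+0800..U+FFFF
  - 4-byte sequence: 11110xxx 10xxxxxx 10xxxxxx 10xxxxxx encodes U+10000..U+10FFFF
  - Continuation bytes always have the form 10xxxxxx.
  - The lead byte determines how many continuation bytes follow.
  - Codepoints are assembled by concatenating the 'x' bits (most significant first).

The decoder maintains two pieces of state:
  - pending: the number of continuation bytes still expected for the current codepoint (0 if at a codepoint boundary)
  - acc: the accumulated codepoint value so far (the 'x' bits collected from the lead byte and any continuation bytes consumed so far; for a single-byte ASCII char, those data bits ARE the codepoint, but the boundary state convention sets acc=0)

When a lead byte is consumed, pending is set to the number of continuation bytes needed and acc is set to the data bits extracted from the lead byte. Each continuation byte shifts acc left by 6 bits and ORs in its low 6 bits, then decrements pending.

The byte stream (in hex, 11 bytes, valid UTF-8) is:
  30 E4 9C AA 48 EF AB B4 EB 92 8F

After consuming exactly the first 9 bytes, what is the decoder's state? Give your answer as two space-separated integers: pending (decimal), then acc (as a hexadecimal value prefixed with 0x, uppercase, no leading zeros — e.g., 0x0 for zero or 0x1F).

Byte[0]=30: 1-byte. pending=0, acc=0x0
Byte[1]=E4: 3-byte lead. pending=2, acc=0x4
Byte[2]=9C: continuation. acc=(acc<<6)|0x1C=0x11C, pending=1
Byte[3]=AA: continuation. acc=(acc<<6)|0x2A=0x472A, pending=0
Byte[4]=48: 1-byte. pending=0, acc=0x0
Byte[5]=EF: 3-byte lead. pending=2, acc=0xF
Byte[6]=AB: continuation. acc=(acc<<6)|0x2B=0x3EB, pending=1
Byte[7]=B4: continuation. acc=(acc<<6)|0x34=0xFAF4, pending=0
Byte[8]=EB: 3-byte lead. pending=2, acc=0xB

Answer: 2 0xB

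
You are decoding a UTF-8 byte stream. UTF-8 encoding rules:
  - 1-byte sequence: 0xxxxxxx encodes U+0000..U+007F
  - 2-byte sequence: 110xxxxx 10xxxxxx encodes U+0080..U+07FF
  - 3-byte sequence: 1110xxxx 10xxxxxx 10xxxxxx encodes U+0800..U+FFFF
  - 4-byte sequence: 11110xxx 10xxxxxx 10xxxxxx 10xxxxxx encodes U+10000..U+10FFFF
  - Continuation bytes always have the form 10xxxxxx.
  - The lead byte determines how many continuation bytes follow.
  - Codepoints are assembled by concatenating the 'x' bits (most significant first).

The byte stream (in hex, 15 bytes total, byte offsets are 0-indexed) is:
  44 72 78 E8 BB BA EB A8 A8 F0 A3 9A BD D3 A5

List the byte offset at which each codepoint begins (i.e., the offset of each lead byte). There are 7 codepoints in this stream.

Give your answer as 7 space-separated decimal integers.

Answer: 0 1 2 3 6 9 13

Derivation:
Byte[0]=44: 1-byte ASCII. cp=U+0044
Byte[1]=72: 1-byte ASCII. cp=U+0072
Byte[2]=78: 1-byte ASCII. cp=U+0078
Byte[3]=E8: 3-byte lead, need 2 cont bytes. acc=0x8
Byte[4]=BB: continuation. acc=(acc<<6)|0x3B=0x23B
Byte[5]=BA: continuation. acc=(acc<<6)|0x3A=0x8EFA
Completed: cp=U+8EFA (starts at byte 3)
Byte[6]=EB: 3-byte lead, need 2 cont bytes. acc=0xB
Byte[7]=A8: continuation. acc=(acc<<6)|0x28=0x2E8
Byte[8]=A8: continuation. acc=(acc<<6)|0x28=0xBA28
Completed: cp=U+BA28 (starts at byte 6)
Byte[9]=F0: 4-byte lead, need 3 cont bytes. acc=0x0
Byte[10]=A3: continuation. acc=(acc<<6)|0x23=0x23
Byte[11]=9A: continuation. acc=(acc<<6)|0x1A=0x8DA
Byte[12]=BD: continuation. acc=(acc<<6)|0x3D=0x236BD
Completed: cp=U+236BD (starts at byte 9)
Byte[13]=D3: 2-byte lead, need 1 cont bytes. acc=0x13
Byte[14]=A5: continuation. acc=(acc<<6)|0x25=0x4E5
Completed: cp=U+04E5 (starts at byte 13)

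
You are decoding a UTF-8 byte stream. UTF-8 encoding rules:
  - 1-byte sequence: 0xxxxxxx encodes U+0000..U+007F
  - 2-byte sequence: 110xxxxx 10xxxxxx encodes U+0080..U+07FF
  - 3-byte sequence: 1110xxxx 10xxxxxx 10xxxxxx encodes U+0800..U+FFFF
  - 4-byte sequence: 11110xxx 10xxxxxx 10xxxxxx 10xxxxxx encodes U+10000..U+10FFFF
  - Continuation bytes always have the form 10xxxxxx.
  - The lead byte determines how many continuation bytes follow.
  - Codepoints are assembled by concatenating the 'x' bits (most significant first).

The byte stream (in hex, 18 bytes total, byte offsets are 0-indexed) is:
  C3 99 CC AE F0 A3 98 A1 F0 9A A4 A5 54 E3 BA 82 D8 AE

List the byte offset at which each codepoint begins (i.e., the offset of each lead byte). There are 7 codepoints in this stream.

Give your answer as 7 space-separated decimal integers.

Byte[0]=C3: 2-byte lead, need 1 cont bytes. acc=0x3
Byte[1]=99: continuation. acc=(acc<<6)|0x19=0xD9
Completed: cp=U+00D9 (starts at byte 0)
Byte[2]=CC: 2-byte lead, need 1 cont bytes. acc=0xC
Byte[3]=AE: continuation. acc=(acc<<6)|0x2E=0x32E
Completed: cp=U+032E (starts at byte 2)
Byte[4]=F0: 4-byte lead, need 3 cont bytes. acc=0x0
Byte[5]=A3: continuation. acc=(acc<<6)|0x23=0x23
Byte[6]=98: continuation. acc=(acc<<6)|0x18=0x8D8
Byte[7]=A1: continuation. acc=(acc<<6)|0x21=0x23621
Completed: cp=U+23621 (starts at byte 4)
Byte[8]=F0: 4-byte lead, need 3 cont bytes. acc=0x0
Byte[9]=9A: continuation. acc=(acc<<6)|0x1A=0x1A
Byte[10]=A4: continuation. acc=(acc<<6)|0x24=0x6A4
Byte[11]=A5: continuation. acc=(acc<<6)|0x25=0x1A925
Completed: cp=U+1A925 (starts at byte 8)
Byte[12]=54: 1-byte ASCII. cp=U+0054
Byte[13]=E3: 3-byte lead, need 2 cont bytes. acc=0x3
Byte[14]=BA: continuation. acc=(acc<<6)|0x3A=0xFA
Byte[15]=82: continuation. acc=(acc<<6)|0x02=0x3E82
Completed: cp=U+3E82 (starts at byte 13)
Byte[16]=D8: 2-byte lead, need 1 cont bytes. acc=0x18
Byte[17]=AE: continuation. acc=(acc<<6)|0x2E=0x62E
Completed: cp=U+062E (starts at byte 16)

Answer: 0 2 4 8 12 13 16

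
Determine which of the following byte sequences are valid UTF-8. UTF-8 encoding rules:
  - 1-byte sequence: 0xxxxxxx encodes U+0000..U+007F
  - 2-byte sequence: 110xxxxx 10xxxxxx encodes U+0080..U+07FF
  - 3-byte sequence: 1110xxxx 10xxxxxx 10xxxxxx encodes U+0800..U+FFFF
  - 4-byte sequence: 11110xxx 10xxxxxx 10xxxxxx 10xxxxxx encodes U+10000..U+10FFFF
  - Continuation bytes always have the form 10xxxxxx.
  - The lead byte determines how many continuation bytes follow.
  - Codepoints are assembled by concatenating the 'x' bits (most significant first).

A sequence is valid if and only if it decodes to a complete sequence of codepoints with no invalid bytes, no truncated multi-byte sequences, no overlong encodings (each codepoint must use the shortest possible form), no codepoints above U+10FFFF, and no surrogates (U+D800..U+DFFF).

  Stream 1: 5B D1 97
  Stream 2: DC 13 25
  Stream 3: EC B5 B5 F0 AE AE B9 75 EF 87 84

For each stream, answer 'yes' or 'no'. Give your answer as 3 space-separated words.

Answer: yes no yes

Derivation:
Stream 1: decodes cleanly. VALID
Stream 2: error at byte offset 1. INVALID
Stream 3: decodes cleanly. VALID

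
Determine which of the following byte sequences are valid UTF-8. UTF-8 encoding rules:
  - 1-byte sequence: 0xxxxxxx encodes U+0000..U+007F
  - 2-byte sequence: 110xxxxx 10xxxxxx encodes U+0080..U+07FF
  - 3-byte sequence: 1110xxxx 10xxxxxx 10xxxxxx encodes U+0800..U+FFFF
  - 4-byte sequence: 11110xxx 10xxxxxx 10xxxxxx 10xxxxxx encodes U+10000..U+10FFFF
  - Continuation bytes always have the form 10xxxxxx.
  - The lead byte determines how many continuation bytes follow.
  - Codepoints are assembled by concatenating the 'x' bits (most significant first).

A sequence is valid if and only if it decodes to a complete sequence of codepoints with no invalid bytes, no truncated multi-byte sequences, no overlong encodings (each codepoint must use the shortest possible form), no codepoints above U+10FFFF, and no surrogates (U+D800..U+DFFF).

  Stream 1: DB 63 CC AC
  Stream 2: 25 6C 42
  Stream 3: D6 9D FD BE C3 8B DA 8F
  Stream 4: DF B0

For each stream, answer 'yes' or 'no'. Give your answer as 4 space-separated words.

Answer: no yes no yes

Derivation:
Stream 1: error at byte offset 1. INVALID
Stream 2: decodes cleanly. VALID
Stream 3: error at byte offset 2. INVALID
Stream 4: decodes cleanly. VALID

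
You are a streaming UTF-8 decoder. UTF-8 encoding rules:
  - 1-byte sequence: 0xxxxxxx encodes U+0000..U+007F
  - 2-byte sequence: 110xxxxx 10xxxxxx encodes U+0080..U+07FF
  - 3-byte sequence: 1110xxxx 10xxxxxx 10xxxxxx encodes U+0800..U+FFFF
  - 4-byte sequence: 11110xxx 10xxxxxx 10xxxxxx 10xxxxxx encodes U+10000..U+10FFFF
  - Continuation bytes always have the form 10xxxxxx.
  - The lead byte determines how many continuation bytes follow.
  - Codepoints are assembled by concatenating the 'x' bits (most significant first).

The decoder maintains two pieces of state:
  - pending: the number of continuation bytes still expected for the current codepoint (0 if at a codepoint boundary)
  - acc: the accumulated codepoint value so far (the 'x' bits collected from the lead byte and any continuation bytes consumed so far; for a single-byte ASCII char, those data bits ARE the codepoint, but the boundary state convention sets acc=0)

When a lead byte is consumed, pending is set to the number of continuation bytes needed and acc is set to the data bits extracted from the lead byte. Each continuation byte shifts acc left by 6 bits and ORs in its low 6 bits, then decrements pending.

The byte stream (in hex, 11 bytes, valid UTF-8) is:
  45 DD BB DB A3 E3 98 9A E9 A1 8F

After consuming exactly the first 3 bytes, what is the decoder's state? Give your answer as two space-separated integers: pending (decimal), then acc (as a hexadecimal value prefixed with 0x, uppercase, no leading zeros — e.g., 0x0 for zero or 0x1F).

Byte[0]=45: 1-byte. pending=0, acc=0x0
Byte[1]=DD: 2-byte lead. pending=1, acc=0x1D
Byte[2]=BB: continuation. acc=(acc<<6)|0x3B=0x77B, pending=0

Answer: 0 0x77B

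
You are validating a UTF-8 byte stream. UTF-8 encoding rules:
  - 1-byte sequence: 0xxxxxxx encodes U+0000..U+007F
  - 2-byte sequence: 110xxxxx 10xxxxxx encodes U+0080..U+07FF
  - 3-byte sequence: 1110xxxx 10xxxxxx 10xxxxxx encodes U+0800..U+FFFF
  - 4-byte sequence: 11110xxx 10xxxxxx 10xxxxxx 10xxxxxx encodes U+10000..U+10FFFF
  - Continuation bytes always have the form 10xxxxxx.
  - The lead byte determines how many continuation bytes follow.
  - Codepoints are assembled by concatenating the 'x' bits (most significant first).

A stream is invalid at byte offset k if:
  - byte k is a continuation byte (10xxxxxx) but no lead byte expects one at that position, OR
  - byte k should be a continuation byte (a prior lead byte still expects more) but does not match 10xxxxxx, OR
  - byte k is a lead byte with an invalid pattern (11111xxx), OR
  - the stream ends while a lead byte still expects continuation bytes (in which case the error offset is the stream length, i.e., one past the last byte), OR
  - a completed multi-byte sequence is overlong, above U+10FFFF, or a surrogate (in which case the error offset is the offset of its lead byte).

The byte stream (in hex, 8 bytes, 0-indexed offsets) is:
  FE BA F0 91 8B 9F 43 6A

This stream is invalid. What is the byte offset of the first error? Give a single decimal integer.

Answer: 0

Derivation:
Byte[0]=FE: INVALID lead byte (not 0xxx/110x/1110/11110)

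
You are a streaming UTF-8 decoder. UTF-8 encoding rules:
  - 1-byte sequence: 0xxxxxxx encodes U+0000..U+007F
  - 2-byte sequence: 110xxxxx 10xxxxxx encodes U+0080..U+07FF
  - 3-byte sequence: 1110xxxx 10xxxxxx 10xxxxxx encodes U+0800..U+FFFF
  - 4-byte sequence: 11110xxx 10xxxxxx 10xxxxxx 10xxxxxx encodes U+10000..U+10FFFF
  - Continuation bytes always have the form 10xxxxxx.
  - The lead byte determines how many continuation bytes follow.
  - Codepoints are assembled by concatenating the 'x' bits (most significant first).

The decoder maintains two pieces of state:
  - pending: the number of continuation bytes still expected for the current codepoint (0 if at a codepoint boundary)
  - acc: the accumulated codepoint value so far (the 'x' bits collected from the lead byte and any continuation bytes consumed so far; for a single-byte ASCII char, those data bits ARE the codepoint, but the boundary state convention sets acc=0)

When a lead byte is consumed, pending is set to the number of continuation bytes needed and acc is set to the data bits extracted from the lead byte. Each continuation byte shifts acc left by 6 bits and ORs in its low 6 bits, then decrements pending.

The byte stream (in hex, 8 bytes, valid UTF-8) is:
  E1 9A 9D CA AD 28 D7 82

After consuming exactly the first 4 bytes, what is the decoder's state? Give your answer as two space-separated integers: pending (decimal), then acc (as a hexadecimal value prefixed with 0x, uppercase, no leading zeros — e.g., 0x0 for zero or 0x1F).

Answer: 1 0xA

Derivation:
Byte[0]=E1: 3-byte lead. pending=2, acc=0x1
Byte[1]=9A: continuation. acc=(acc<<6)|0x1A=0x5A, pending=1
Byte[2]=9D: continuation. acc=(acc<<6)|0x1D=0x169D, pending=0
Byte[3]=CA: 2-byte lead. pending=1, acc=0xA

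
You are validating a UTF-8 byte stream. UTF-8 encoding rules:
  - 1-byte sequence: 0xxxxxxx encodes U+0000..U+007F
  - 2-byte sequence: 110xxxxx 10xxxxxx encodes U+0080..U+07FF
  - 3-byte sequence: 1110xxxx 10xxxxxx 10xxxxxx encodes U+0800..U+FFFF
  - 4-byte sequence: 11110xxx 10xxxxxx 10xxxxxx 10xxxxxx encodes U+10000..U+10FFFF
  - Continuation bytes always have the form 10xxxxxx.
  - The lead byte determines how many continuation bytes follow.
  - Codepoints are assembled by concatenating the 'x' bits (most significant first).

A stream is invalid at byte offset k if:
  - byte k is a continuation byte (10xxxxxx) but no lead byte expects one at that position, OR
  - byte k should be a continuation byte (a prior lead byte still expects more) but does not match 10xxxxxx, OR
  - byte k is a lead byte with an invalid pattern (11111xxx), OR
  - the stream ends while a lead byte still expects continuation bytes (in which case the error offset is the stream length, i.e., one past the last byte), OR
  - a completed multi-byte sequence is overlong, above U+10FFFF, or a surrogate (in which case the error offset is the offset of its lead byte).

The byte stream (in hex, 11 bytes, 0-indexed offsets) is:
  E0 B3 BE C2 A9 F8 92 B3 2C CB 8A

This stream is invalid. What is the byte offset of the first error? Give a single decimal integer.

Byte[0]=E0: 3-byte lead, need 2 cont bytes. acc=0x0
Byte[1]=B3: continuation. acc=(acc<<6)|0x33=0x33
Byte[2]=BE: continuation. acc=(acc<<6)|0x3E=0xCFE
Completed: cp=U+0CFE (starts at byte 0)
Byte[3]=C2: 2-byte lead, need 1 cont bytes. acc=0x2
Byte[4]=A9: continuation. acc=(acc<<6)|0x29=0xA9
Completed: cp=U+00A9 (starts at byte 3)
Byte[5]=F8: INVALID lead byte (not 0xxx/110x/1110/11110)

Answer: 5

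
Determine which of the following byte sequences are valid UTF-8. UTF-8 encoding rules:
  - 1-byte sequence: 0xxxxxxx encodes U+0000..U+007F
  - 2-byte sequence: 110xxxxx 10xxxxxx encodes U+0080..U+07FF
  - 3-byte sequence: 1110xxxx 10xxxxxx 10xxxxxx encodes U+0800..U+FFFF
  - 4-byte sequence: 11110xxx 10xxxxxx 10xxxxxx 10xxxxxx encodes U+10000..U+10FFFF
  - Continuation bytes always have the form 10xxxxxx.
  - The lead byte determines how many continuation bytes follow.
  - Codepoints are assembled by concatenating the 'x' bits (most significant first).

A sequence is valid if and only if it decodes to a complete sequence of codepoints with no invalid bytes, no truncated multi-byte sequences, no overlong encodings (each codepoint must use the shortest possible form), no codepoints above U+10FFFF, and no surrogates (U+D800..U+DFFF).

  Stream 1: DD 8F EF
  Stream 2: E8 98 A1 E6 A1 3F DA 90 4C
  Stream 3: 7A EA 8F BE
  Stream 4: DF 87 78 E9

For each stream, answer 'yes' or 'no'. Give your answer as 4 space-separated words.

Answer: no no yes no

Derivation:
Stream 1: error at byte offset 3. INVALID
Stream 2: error at byte offset 5. INVALID
Stream 3: decodes cleanly. VALID
Stream 4: error at byte offset 4. INVALID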